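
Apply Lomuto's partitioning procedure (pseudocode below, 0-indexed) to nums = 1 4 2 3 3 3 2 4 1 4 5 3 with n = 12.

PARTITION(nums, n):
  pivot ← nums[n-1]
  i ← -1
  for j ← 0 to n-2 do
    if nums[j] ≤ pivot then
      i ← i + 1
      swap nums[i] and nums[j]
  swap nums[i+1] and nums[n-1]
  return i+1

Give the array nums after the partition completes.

1 2 3 3 3 2 1 3 4 4 5 4

pivot = nums[11] = 3; i = -1
j=0: nums[0]=1 ≤ 3 → i=0, swap nums[0],nums[0] (no change) → 1 4 2 3 3 3 2 4 1 4 5 3
j=1: nums[1]=4 > 3 → no swap
j=2: nums[2]=2 ≤ 3 → i=1, swap nums[1],nums[2] → 1 2 4 3 3 3 2 4 1 4 5 3
j=3: nums[3]=3 ≤ 3 → i=2, swap nums[2],nums[3] → 1 2 3 4 3 3 2 4 1 4 5 3
j=4: nums[4]=3 ≤ 3 → i=3, swap nums[3],nums[4] → 1 2 3 3 4 3 2 4 1 4 5 3
j=5: nums[5]=3 ≤ 3 → i=4, swap nums[4],nums[5] → 1 2 3 3 3 4 2 4 1 4 5 3
j=6: nums[6]=2 ≤ 3 → i=5, swap nums[5],nums[6] → 1 2 3 3 3 2 4 4 1 4 5 3
j=7: nums[7]=4 > 3 → no swap
j=8: nums[8]=1 ≤ 3 → i=6, swap nums[6],nums[8] → 1 2 3 3 3 2 1 4 4 4 5 3
j=9: nums[9]=4 > 3 → no swap
j=10: nums[10]=5 > 3 → no swap
final swap nums[7],nums[11] → 1 2 3 3 3 2 1 3 4 4 5 4; return 7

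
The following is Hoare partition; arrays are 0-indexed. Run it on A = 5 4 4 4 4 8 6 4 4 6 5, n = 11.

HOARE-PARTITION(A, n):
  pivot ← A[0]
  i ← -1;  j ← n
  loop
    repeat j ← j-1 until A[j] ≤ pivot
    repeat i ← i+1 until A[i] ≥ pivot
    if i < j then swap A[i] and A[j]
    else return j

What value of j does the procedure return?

6

pivot = A[0] = 5; i = -1, j = 11
j→10 (A[10]=5≤5), i→0 (A[0]=5≥5); i<j, swap → 5 4 4 4 4 8 6 4 4 6 5
j→8 (A[8]=4≤5), i→5 (A[5]=8≥5); i<j, swap → 5 4 4 4 4 4 6 4 8 6 5
j→7 (A[7]=4≤5), i→6 (A[6]=6≥5); i<j, swap → 5 4 4 4 4 4 4 6 8 6 5
j→6, i→7; i≥j, return j=6. A = 5 4 4 4 4 4 4 6 8 6 5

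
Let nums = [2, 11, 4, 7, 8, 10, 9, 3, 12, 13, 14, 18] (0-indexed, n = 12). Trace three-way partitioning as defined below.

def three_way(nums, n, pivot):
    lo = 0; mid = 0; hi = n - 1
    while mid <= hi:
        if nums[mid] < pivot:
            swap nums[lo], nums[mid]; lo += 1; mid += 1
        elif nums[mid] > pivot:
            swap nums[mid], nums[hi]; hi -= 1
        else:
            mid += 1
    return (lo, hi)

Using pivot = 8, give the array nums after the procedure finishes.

[2, 3, 4, 7, 8, 9, 10, 12, 13, 14, 18, 11]

pivot = 8; lo=0, mid=0, hi=11
nums[mid]=2<8: swap nums[0],nums[0]; lo=1,mid=1 → [2, 11, 4, 7, 8, 10, 9, 3, 12, 13, 14, 18]
nums[mid]=11>8: swap nums[1],nums[11]; hi=10 → [2, 18, 4, 7, 8, 10, 9, 3, 12, 13, 14, 11]
nums[mid]=18>8: swap nums[1],nums[10]; hi=9 → [2, 14, 4, 7, 8, 10, 9, 3, 12, 13, 18, 11]
nums[mid]=14>8: swap nums[1],nums[9]; hi=8 → [2, 13, 4, 7, 8, 10, 9, 3, 12, 14, 18, 11]
nums[mid]=13>8: swap nums[1],nums[8]; hi=7 → [2, 12, 4, 7, 8, 10, 9, 3, 13, 14, 18, 11]
nums[mid]=12>8: swap nums[1],nums[7]; hi=6 → [2, 3, 4, 7, 8, 10, 9, 12, 13, 14, 18, 11]
nums[mid]=3<8: swap nums[1],nums[1]; lo=2,mid=2 → [2, 3, 4, 7, 8, 10, 9, 12, 13, 14, 18, 11]
nums[mid]=4<8: swap nums[2],nums[2]; lo=3,mid=3 → [2, 3, 4, 7, 8, 10, 9, 12, 13, 14, 18, 11]
nums[mid]=7<8: swap nums[3],nums[3]; lo=4,mid=4 → [2, 3, 4, 7, 8, 10, 9, 12, 13, 14, 18, 11]
nums[mid]=8=8: mid=5
nums[mid]=10>8: swap nums[5],nums[6]; hi=5 → [2, 3, 4, 7, 8, 9, 10, 12, 13, 14, 18, 11]
nums[mid]=9>8: swap nums[5],nums[5]; hi=4 → [2, 3, 4, 7, 8, 9, 10, 12, 13, 14, 18, 11]
end: lo=4, hi=4; nums = [2, 3, 4, 7, 8, 9, 10, 12, 13, 14, 18, 11]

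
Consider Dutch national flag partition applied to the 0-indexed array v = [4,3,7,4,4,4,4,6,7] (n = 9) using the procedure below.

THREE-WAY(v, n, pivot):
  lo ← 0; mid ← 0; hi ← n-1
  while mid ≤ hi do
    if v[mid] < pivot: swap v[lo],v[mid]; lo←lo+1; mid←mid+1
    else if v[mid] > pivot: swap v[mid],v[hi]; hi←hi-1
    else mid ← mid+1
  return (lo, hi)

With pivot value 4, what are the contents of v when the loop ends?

pivot = 4; lo=0, mid=0, hi=8
v[mid]=4=4: mid=1
v[mid]=3<4: swap v[0],v[1]; lo=1,mid=2 → [3,4,7,4,4,4,4,6,7]
v[mid]=7>4: swap v[2],v[8]; hi=7 → [3,4,7,4,4,4,4,6,7]
v[mid]=7>4: swap v[2],v[7]; hi=6 → [3,4,6,4,4,4,4,7,7]
v[mid]=6>4: swap v[2],v[6]; hi=5 → [3,4,4,4,4,4,6,7,7]
v[mid]=4=4: mid=3
v[mid]=4=4: mid=4
v[mid]=4=4: mid=5
v[mid]=4=4: mid=6
end: lo=1, hi=5; v = [3,4,4,4,4,4,6,7,7]

[3,4,4,4,4,4,6,7,7]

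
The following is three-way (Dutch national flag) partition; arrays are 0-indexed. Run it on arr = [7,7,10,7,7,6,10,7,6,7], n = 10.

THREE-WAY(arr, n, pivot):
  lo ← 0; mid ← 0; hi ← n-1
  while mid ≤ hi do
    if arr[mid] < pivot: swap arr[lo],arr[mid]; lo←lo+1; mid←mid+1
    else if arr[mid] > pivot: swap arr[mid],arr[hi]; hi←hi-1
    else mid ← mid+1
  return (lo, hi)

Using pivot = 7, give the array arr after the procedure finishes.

lo=0 mid=0 hi=9
7=7: mid=1
7=7: mid=2
10>7: swap(2,9), hi=8 ⇒ [7,7,7,7,7,6,10,7,6,10]
7=7: mid=3
7=7: mid=4
7=7: mid=5
6<7: swap(0,5), lo=1 mid=6 ⇒ [6,7,7,7,7,7,10,7,6,10]
10>7: swap(6,8), hi=7 ⇒ [6,7,7,7,7,7,6,7,10,10]
6<7: swap(1,6), lo=2 mid=7 ⇒ [6,6,7,7,7,7,7,7,10,10]
7=7: mid=8
done. lo=2 hi=7; arr=[6,6,7,7,7,7,7,7,10,10]

[6,6,7,7,7,7,7,7,10,10]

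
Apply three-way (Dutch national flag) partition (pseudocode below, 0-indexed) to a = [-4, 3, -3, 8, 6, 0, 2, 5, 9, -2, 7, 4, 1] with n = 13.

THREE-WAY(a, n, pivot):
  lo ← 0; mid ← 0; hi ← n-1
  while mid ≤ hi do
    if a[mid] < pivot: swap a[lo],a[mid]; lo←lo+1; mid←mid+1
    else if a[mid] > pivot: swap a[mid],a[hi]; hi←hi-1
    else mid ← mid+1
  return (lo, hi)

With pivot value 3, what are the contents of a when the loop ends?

lo=0 mid=0 hi=12
-4<3: swap(0,0), lo=1 mid=1 ⇒ [-4, 3, -3, 8, 6, 0, 2, 5, 9, -2, 7, 4, 1]
3=3: mid=2
-3<3: swap(1,2), lo=2 mid=3 ⇒ [-4, -3, 3, 8, 6, 0, 2, 5, 9, -2, 7, 4, 1]
8>3: swap(3,12), hi=11 ⇒ [-4, -3, 3, 1, 6, 0, 2, 5, 9, -2, 7, 4, 8]
1<3: swap(2,3), lo=3 mid=4 ⇒ [-4, -3, 1, 3, 6, 0, 2, 5, 9, -2, 7, 4, 8]
6>3: swap(4,11), hi=10 ⇒ [-4, -3, 1, 3, 4, 0, 2, 5, 9, -2, 7, 6, 8]
4>3: swap(4,10), hi=9 ⇒ [-4, -3, 1, 3, 7, 0, 2, 5, 9, -2, 4, 6, 8]
7>3: swap(4,9), hi=8 ⇒ [-4, -3, 1, 3, -2, 0, 2, 5, 9, 7, 4, 6, 8]
-2<3: swap(3,4), lo=4 mid=5 ⇒ [-4, -3, 1, -2, 3, 0, 2, 5, 9, 7, 4, 6, 8]
0<3: swap(4,5), lo=5 mid=6 ⇒ [-4, -3, 1, -2, 0, 3, 2, 5, 9, 7, 4, 6, 8]
2<3: swap(5,6), lo=6 mid=7 ⇒ [-4, -3, 1, -2, 0, 2, 3, 5, 9, 7, 4, 6, 8]
5>3: swap(7,8), hi=7 ⇒ [-4, -3, 1, -2, 0, 2, 3, 9, 5, 7, 4, 6, 8]
9>3: swap(7,7), hi=6 ⇒ [-4, -3, 1, -2, 0, 2, 3, 9, 5, 7, 4, 6, 8]
done. lo=6 hi=6; a=[-4, -3, 1, -2, 0, 2, 3, 9, 5, 7, 4, 6, 8]

[-4, -3, 1, -2, 0, 2, 3, 9, 5, 7, 4, 6, 8]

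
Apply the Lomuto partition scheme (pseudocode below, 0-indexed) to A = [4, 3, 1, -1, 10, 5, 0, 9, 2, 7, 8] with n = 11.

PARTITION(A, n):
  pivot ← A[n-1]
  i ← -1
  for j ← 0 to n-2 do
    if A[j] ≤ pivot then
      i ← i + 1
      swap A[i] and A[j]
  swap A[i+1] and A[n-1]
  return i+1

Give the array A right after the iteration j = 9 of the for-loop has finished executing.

pivot=8, i=-1
j=0: 4≤8, i=0, swap(0,0) ⇒ [4, 3, 1, -1, 10, 5, 0, 9, 2, 7, 8]
j=1: 3≤8, i=1, swap(1,1) ⇒ [4, 3, 1, -1, 10, 5, 0, 9, 2, 7, 8]
j=2: 1≤8, i=2, swap(2,2) ⇒ [4, 3, 1, -1, 10, 5, 0, 9, 2, 7, 8]
j=3: -1≤8, i=3, swap(3,3) ⇒ [4, 3, 1, -1, 10, 5, 0, 9, 2, 7, 8]
j=4: 10>8, skip
j=5: 5≤8, i=4, swap(4,5) ⇒ [4, 3, 1, -1, 5, 10, 0, 9, 2, 7, 8]
j=6: 0≤8, i=5, swap(5,6) ⇒ [4, 3, 1, -1, 5, 0, 10, 9, 2, 7, 8]
j=7: 9>8, skip
j=8: 2≤8, i=6, swap(6,8) ⇒ [4, 3, 1, -1, 5, 0, 2, 9, 10, 7, 8]
j=9: 7≤8, i=7, swap(7,9) ⇒ [4, 3, 1, -1, 5, 0, 2, 7, 10, 9, 8]
(after j=9) A = [4, 3, 1, -1, 5, 0, 2, 7, 10, 9, 8]

[4, 3, 1, -1, 5, 0, 2, 7, 10, 9, 8]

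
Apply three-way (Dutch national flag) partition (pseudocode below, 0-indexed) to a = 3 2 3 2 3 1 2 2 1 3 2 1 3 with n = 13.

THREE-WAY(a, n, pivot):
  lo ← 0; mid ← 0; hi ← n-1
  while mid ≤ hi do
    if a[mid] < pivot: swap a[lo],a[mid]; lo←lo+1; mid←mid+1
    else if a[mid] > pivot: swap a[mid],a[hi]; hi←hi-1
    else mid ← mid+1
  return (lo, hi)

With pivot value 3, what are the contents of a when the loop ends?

lo=0 mid=0 hi=12
3=3: mid=1
2<3: swap(0,1), lo=1 mid=2 ⇒ 2 3 3 2 3 1 2 2 1 3 2 1 3
3=3: mid=3
2<3: swap(1,3), lo=2 mid=4 ⇒ 2 2 3 3 3 1 2 2 1 3 2 1 3
3=3: mid=5
1<3: swap(2,5), lo=3 mid=6 ⇒ 2 2 1 3 3 3 2 2 1 3 2 1 3
2<3: swap(3,6), lo=4 mid=7 ⇒ 2 2 1 2 3 3 3 2 1 3 2 1 3
2<3: swap(4,7), lo=5 mid=8 ⇒ 2 2 1 2 2 3 3 3 1 3 2 1 3
1<3: swap(5,8), lo=6 mid=9 ⇒ 2 2 1 2 2 1 3 3 3 3 2 1 3
3=3: mid=10
2<3: swap(6,10), lo=7 mid=11 ⇒ 2 2 1 2 2 1 2 3 3 3 3 1 3
1<3: swap(7,11), lo=8 mid=12 ⇒ 2 2 1 2 2 1 2 1 3 3 3 3 3
3=3: mid=13
done. lo=8 hi=12; a=2 2 1 2 2 1 2 1 3 3 3 3 3

2 2 1 2 2 1 2 1 3 3 3 3 3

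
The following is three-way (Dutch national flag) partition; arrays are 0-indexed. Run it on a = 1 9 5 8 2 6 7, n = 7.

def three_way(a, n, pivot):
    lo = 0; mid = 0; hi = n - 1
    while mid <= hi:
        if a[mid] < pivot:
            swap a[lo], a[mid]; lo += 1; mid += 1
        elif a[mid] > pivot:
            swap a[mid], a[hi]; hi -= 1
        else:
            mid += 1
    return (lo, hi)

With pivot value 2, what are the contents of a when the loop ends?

pivot = 2; lo=0, mid=0, hi=6
a[mid]=1<2: swap a[0],a[0]; lo=1,mid=1 → 1 9 5 8 2 6 7
a[mid]=9>2: swap a[1],a[6]; hi=5 → 1 7 5 8 2 6 9
a[mid]=7>2: swap a[1],a[5]; hi=4 → 1 6 5 8 2 7 9
a[mid]=6>2: swap a[1],a[4]; hi=3 → 1 2 5 8 6 7 9
a[mid]=2=2: mid=2
a[mid]=5>2: swap a[2],a[3]; hi=2 → 1 2 8 5 6 7 9
a[mid]=8>2: swap a[2],a[2]; hi=1 → 1 2 8 5 6 7 9
end: lo=1, hi=1; a = 1 2 8 5 6 7 9

1 2 8 5 6 7 9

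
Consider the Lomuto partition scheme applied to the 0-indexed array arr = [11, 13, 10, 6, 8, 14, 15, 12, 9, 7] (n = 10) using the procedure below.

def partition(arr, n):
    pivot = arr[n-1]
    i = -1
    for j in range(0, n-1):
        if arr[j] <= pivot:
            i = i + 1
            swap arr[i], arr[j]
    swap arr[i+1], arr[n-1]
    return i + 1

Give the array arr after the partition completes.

[6, 7, 10, 11, 8, 14, 15, 12, 9, 13]

pivot = arr[9] = 7; i = -1
j=0: arr[0]=11 > 7 → no swap
j=1: arr[1]=13 > 7 → no swap
j=2: arr[2]=10 > 7 → no swap
j=3: arr[3]=6 ≤ 7 → i=0, swap arr[0],arr[3] → [6, 13, 10, 11, 8, 14, 15, 12, 9, 7]
j=4: arr[4]=8 > 7 → no swap
j=5: arr[5]=14 > 7 → no swap
j=6: arr[6]=15 > 7 → no swap
j=7: arr[7]=12 > 7 → no swap
j=8: arr[8]=9 > 7 → no swap
final swap arr[1],arr[9] → [6, 7, 10, 11, 8, 14, 15, 12, 9, 13]; return 1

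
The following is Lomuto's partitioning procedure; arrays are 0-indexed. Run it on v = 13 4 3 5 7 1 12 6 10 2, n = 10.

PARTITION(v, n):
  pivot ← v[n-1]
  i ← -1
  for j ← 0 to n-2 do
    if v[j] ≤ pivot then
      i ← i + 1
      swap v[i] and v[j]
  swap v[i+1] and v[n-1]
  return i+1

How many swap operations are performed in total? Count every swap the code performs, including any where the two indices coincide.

2

pivot = v[9] = 2; i = -1
j=0: v[0]=13 > 2 → no swap
j=1: v[1]=4 > 2 → no swap
j=2: v[2]=3 > 2 → no swap
j=3: v[3]=5 > 2 → no swap
j=4: v[4]=7 > 2 → no swap
j=5: v[5]=1 ≤ 2 → i=0, swap v[0],v[5] → 1 4 3 5 7 13 12 6 10 2
j=6: v[6]=12 > 2 → no swap
j=7: v[7]=6 > 2 → no swap
j=8: v[8]=10 > 2 → no swap
final swap v[1],v[9] → 1 2 3 5 7 13 12 6 10 4; return 1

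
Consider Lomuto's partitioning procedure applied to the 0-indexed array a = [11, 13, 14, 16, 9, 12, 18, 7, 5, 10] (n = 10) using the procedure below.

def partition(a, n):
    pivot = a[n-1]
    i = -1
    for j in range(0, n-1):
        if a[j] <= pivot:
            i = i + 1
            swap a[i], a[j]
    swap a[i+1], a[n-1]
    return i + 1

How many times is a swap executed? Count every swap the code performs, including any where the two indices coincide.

4

pivot=10, i=-1
j=0: 11>10, skip
j=1: 13>10, skip
j=2: 14>10, skip
j=3: 16>10, skip
j=4: 9≤10, i=0, swap(0,4) ⇒ [9, 13, 14, 16, 11, 12, 18, 7, 5, 10]
j=5: 12>10, skip
j=6: 18>10, skip
j=7: 7≤10, i=1, swap(1,7) ⇒ [9, 7, 14, 16, 11, 12, 18, 13, 5, 10]
j=8: 5≤10, i=2, swap(2,8) ⇒ [9, 7, 5, 16, 11, 12, 18, 13, 14, 10]
swap(3,9) ⇒ [9, 7, 5, 10, 11, 12, 18, 13, 14, 16]; return 3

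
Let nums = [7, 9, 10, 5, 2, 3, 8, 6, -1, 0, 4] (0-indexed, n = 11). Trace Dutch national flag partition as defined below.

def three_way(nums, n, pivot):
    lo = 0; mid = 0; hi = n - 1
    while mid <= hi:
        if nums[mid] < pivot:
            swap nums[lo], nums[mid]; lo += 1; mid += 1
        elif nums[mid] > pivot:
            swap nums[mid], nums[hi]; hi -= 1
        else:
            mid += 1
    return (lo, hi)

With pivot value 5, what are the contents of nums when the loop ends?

[4, 0, -1, 2, 3, 5, 6, 8, 10, 9, 7]

pivot = 5; lo=0, mid=0, hi=10
nums[mid]=7>5: swap nums[0],nums[10]; hi=9 → [4, 9, 10, 5, 2, 3, 8, 6, -1, 0, 7]
nums[mid]=4<5: swap nums[0],nums[0]; lo=1,mid=1 → [4, 9, 10, 5, 2, 3, 8, 6, -1, 0, 7]
nums[mid]=9>5: swap nums[1],nums[9]; hi=8 → [4, 0, 10, 5, 2, 3, 8, 6, -1, 9, 7]
nums[mid]=0<5: swap nums[1],nums[1]; lo=2,mid=2 → [4, 0, 10, 5, 2, 3, 8, 6, -1, 9, 7]
nums[mid]=10>5: swap nums[2],nums[8]; hi=7 → [4, 0, -1, 5, 2, 3, 8, 6, 10, 9, 7]
nums[mid]=-1<5: swap nums[2],nums[2]; lo=3,mid=3 → [4, 0, -1, 5, 2, 3, 8, 6, 10, 9, 7]
nums[mid]=5=5: mid=4
nums[mid]=2<5: swap nums[3],nums[4]; lo=4,mid=5 → [4, 0, -1, 2, 5, 3, 8, 6, 10, 9, 7]
nums[mid]=3<5: swap nums[4],nums[5]; lo=5,mid=6 → [4, 0, -1, 2, 3, 5, 8, 6, 10, 9, 7]
nums[mid]=8>5: swap nums[6],nums[7]; hi=6 → [4, 0, -1, 2, 3, 5, 6, 8, 10, 9, 7]
nums[mid]=6>5: swap nums[6],nums[6]; hi=5 → [4, 0, -1, 2, 3, 5, 6, 8, 10, 9, 7]
end: lo=5, hi=5; nums = [4, 0, -1, 2, 3, 5, 6, 8, 10, 9, 7]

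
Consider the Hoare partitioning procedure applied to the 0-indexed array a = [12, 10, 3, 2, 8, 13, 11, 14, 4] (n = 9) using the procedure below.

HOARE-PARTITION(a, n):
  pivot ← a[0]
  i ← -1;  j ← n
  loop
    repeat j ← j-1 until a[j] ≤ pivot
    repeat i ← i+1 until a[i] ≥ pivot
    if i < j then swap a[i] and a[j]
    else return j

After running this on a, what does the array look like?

pivot=12
j stops at 8 (4), i stops at 0 (12); swap ⇒ [4, 10, 3, 2, 8, 13, 11, 14, 12]
j stops at 6 (11), i stops at 5 (13); swap ⇒ [4, 10, 3, 2, 8, 11, 13, 14, 12]
j stops at 5, i stops at 6; i≥j ⇒ return 5. a=[4, 10, 3, 2, 8, 11, 13, 14, 12]

[4, 10, 3, 2, 8, 11, 13, 14, 12]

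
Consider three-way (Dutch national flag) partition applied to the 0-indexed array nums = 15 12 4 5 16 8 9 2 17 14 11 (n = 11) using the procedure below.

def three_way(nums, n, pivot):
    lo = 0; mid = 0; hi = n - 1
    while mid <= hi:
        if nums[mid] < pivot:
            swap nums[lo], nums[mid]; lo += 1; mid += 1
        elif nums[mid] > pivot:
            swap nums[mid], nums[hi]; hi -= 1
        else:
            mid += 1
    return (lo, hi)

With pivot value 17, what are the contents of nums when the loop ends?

pivot = 17; lo=0, mid=0, hi=10
nums[mid]=15<17: swap nums[0],nums[0]; lo=1,mid=1 → 15 12 4 5 16 8 9 2 17 14 11
nums[mid]=12<17: swap nums[1],nums[1]; lo=2,mid=2 → 15 12 4 5 16 8 9 2 17 14 11
nums[mid]=4<17: swap nums[2],nums[2]; lo=3,mid=3 → 15 12 4 5 16 8 9 2 17 14 11
nums[mid]=5<17: swap nums[3],nums[3]; lo=4,mid=4 → 15 12 4 5 16 8 9 2 17 14 11
nums[mid]=16<17: swap nums[4],nums[4]; lo=5,mid=5 → 15 12 4 5 16 8 9 2 17 14 11
nums[mid]=8<17: swap nums[5],nums[5]; lo=6,mid=6 → 15 12 4 5 16 8 9 2 17 14 11
nums[mid]=9<17: swap nums[6],nums[6]; lo=7,mid=7 → 15 12 4 5 16 8 9 2 17 14 11
nums[mid]=2<17: swap nums[7],nums[7]; lo=8,mid=8 → 15 12 4 5 16 8 9 2 17 14 11
nums[mid]=17=17: mid=9
nums[mid]=14<17: swap nums[8],nums[9]; lo=9,mid=10 → 15 12 4 5 16 8 9 2 14 17 11
nums[mid]=11<17: swap nums[9],nums[10]; lo=10,mid=11 → 15 12 4 5 16 8 9 2 14 11 17
end: lo=10, hi=10; nums = 15 12 4 5 16 8 9 2 14 11 17

15 12 4 5 16 8 9 2 14 11 17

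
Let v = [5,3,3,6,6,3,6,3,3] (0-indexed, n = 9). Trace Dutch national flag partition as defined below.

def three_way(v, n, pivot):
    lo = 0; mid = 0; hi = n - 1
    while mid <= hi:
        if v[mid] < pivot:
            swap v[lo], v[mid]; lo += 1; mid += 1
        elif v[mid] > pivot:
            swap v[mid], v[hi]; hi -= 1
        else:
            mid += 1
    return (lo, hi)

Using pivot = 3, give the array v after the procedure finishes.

pivot = 3; lo=0, mid=0, hi=8
v[mid]=5>3: swap v[0],v[8]; hi=7 → [3,3,3,6,6,3,6,3,5]
v[mid]=3=3: mid=1
v[mid]=3=3: mid=2
v[mid]=3=3: mid=3
v[mid]=6>3: swap v[3],v[7]; hi=6 → [3,3,3,3,6,3,6,6,5]
v[mid]=3=3: mid=4
v[mid]=6>3: swap v[4],v[6]; hi=5 → [3,3,3,3,6,3,6,6,5]
v[mid]=6>3: swap v[4],v[5]; hi=4 → [3,3,3,3,3,6,6,6,5]
v[mid]=3=3: mid=5
end: lo=0, hi=4; v = [3,3,3,3,3,6,6,6,5]

[3,3,3,3,3,6,6,6,5]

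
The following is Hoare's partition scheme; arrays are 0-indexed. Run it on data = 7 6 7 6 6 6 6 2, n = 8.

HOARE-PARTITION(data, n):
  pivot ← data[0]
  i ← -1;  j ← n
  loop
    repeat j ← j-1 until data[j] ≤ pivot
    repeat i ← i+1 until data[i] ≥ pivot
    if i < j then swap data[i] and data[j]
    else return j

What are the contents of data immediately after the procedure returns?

2 6 6 6 6 6 7 7

pivot=7
j stops at 7 (2), i stops at 0 (7); swap ⇒ 2 6 7 6 6 6 6 7
j stops at 6 (6), i stops at 2 (7); swap ⇒ 2 6 6 6 6 6 7 7
j stops at 5, i stops at 6; i≥j ⇒ return 5. data=2 6 6 6 6 6 7 7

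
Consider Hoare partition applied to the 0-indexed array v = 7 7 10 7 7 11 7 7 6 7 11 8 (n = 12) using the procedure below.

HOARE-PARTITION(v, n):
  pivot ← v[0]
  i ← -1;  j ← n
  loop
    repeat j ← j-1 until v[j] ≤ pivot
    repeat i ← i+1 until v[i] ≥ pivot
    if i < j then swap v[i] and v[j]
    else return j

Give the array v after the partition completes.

pivot = v[0] = 7; i = -1, j = 12
j→9 (v[9]=7≤7), i→0 (v[0]=7≥7); i<j, swap → 7 7 10 7 7 11 7 7 6 7 11 8
j→8 (v[8]=6≤7), i→1 (v[1]=7≥7); i<j, swap → 7 6 10 7 7 11 7 7 7 7 11 8
j→7 (v[7]=7≤7), i→2 (v[2]=10≥7); i<j, swap → 7 6 7 7 7 11 7 10 7 7 11 8
j→6 (v[6]=7≤7), i→3 (v[3]=7≥7); i<j, swap → 7 6 7 7 7 11 7 10 7 7 11 8
j→4, i→4; i≥j, return j=4. v = 7 6 7 7 7 11 7 10 7 7 11 8

7 6 7 7 7 11 7 10 7 7 11 8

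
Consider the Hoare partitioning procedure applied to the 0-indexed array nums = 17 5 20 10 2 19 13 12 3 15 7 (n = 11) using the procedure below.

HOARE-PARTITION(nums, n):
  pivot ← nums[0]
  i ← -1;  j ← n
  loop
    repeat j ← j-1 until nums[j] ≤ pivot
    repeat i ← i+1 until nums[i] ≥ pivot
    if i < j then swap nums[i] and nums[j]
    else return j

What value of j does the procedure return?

pivot=17
j stops at 10 (7), i stops at 0 (17); swap ⇒ 7 5 20 10 2 19 13 12 3 15 17
j stops at 9 (15), i stops at 2 (20); swap ⇒ 7 5 15 10 2 19 13 12 3 20 17
j stops at 8 (3), i stops at 5 (19); swap ⇒ 7 5 15 10 2 3 13 12 19 20 17
j stops at 7, i stops at 8; i≥j ⇒ return 7. nums=7 5 15 10 2 3 13 12 19 20 17

7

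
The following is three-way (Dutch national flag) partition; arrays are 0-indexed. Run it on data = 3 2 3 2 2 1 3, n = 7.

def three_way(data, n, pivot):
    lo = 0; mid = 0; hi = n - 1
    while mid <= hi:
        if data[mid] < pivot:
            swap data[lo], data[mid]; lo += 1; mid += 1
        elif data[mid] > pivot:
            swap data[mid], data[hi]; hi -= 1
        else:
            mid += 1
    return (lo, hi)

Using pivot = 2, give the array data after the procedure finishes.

1 2 2 2 3 3 3

pivot = 2; lo=0, mid=0, hi=6
data[mid]=3>2: swap data[0],data[6]; hi=5 → 3 2 3 2 2 1 3
data[mid]=3>2: swap data[0],data[5]; hi=4 → 1 2 3 2 2 3 3
data[mid]=1<2: swap data[0],data[0]; lo=1,mid=1 → 1 2 3 2 2 3 3
data[mid]=2=2: mid=2
data[mid]=3>2: swap data[2],data[4]; hi=3 → 1 2 2 2 3 3 3
data[mid]=2=2: mid=3
data[mid]=2=2: mid=4
end: lo=1, hi=3; data = 1 2 2 2 3 3 3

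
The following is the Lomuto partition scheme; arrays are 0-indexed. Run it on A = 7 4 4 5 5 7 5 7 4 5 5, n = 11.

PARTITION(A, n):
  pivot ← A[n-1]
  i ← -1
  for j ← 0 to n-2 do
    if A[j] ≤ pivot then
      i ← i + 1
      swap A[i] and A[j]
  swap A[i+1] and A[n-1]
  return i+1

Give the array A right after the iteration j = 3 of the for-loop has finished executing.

4 4 5 7 5 7 5 7 4 5 5

pivot = A[10] = 5; i = -1
j=0: A[0]=7 > 5 → no swap
j=1: A[1]=4 ≤ 5 → i=0, swap A[0],A[1] → 4 7 4 5 5 7 5 7 4 5 5
j=2: A[2]=4 ≤ 5 → i=1, swap A[1],A[2] → 4 4 7 5 5 7 5 7 4 5 5
j=3: A[3]=5 ≤ 5 → i=2, swap A[2],A[3] → 4 4 5 7 5 7 5 7 4 5 5
(after j=3) A = 4 4 5 7 5 7 5 7 4 5 5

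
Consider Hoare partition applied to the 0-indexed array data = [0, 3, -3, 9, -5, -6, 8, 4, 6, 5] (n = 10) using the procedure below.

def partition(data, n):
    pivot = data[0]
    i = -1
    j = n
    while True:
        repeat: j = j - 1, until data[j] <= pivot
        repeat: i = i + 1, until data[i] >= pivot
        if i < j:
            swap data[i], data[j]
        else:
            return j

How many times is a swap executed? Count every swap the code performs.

pivot = data[0] = 0; i = -1, j = 10
j→5 (data[5]=-6≤0), i→0 (data[0]=0≥0); i<j, swap → [-6, 3, -3, 9, -5, 0, 8, 4, 6, 5]
j→4 (data[4]=-5≤0), i→1 (data[1]=3≥0); i<j, swap → [-6, -5, -3, 9, 3, 0, 8, 4, 6, 5]
j→2, i→3; i≥j, return j=2. data = [-6, -5, -3, 9, 3, 0, 8, 4, 6, 5]

2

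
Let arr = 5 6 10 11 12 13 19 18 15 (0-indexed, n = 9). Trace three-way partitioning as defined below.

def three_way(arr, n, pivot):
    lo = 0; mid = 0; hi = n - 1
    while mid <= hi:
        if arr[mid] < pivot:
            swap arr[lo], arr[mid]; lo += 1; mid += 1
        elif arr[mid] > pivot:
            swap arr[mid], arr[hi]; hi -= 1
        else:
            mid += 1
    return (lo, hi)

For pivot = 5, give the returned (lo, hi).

(0, 0)

lo=0 mid=0 hi=8
5=5: mid=1
6>5: swap(1,8), hi=7 ⇒ 5 15 10 11 12 13 19 18 6
15>5: swap(1,7), hi=6 ⇒ 5 18 10 11 12 13 19 15 6
18>5: swap(1,6), hi=5 ⇒ 5 19 10 11 12 13 18 15 6
19>5: swap(1,5), hi=4 ⇒ 5 13 10 11 12 19 18 15 6
13>5: swap(1,4), hi=3 ⇒ 5 12 10 11 13 19 18 15 6
12>5: swap(1,3), hi=2 ⇒ 5 11 10 12 13 19 18 15 6
11>5: swap(1,2), hi=1 ⇒ 5 10 11 12 13 19 18 15 6
10>5: swap(1,1), hi=0 ⇒ 5 10 11 12 13 19 18 15 6
done. lo=0 hi=0; arr=5 10 11 12 13 19 18 15 6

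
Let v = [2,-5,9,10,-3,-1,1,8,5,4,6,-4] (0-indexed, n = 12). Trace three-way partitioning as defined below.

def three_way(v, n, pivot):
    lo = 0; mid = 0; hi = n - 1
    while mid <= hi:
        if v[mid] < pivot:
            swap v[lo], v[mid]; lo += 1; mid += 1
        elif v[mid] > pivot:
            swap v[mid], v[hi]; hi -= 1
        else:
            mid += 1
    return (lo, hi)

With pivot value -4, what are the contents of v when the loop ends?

[-5,-4,10,-3,-1,1,8,5,4,6,9,2]

pivot = -4; lo=0, mid=0, hi=11
v[mid]=2>-4: swap v[0],v[11]; hi=10 → [-4,-5,9,10,-3,-1,1,8,5,4,6,2]
v[mid]=-4=-4: mid=1
v[mid]=-5<-4: swap v[0],v[1]; lo=1,mid=2 → [-5,-4,9,10,-3,-1,1,8,5,4,6,2]
v[mid]=9>-4: swap v[2],v[10]; hi=9 → [-5,-4,6,10,-3,-1,1,8,5,4,9,2]
v[mid]=6>-4: swap v[2],v[9]; hi=8 → [-5,-4,4,10,-3,-1,1,8,5,6,9,2]
v[mid]=4>-4: swap v[2],v[8]; hi=7 → [-5,-4,5,10,-3,-1,1,8,4,6,9,2]
v[mid]=5>-4: swap v[2],v[7]; hi=6 → [-5,-4,8,10,-3,-1,1,5,4,6,9,2]
v[mid]=8>-4: swap v[2],v[6]; hi=5 → [-5,-4,1,10,-3,-1,8,5,4,6,9,2]
v[mid]=1>-4: swap v[2],v[5]; hi=4 → [-5,-4,-1,10,-3,1,8,5,4,6,9,2]
v[mid]=-1>-4: swap v[2],v[4]; hi=3 → [-5,-4,-3,10,-1,1,8,5,4,6,9,2]
v[mid]=-3>-4: swap v[2],v[3]; hi=2 → [-5,-4,10,-3,-1,1,8,5,4,6,9,2]
v[mid]=10>-4: swap v[2],v[2]; hi=1 → [-5,-4,10,-3,-1,1,8,5,4,6,9,2]
end: lo=1, hi=1; v = [-5,-4,10,-3,-1,1,8,5,4,6,9,2]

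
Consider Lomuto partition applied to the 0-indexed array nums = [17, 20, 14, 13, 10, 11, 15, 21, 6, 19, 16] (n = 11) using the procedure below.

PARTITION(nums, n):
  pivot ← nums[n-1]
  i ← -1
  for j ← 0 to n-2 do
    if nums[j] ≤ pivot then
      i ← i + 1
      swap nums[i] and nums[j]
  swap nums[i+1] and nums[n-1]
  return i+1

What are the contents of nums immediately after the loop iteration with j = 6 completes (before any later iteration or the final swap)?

[14, 13, 10, 11, 15, 20, 17, 21, 6, 19, 16]

pivot = nums[10] = 16; i = -1
j=0: nums[0]=17 > 16 → no swap
j=1: nums[1]=20 > 16 → no swap
j=2: nums[2]=14 ≤ 16 → i=0, swap nums[0],nums[2] → [14, 20, 17, 13, 10, 11, 15, 21, 6, 19, 16]
j=3: nums[3]=13 ≤ 16 → i=1, swap nums[1],nums[3] → [14, 13, 17, 20, 10, 11, 15, 21, 6, 19, 16]
j=4: nums[4]=10 ≤ 16 → i=2, swap nums[2],nums[4] → [14, 13, 10, 20, 17, 11, 15, 21, 6, 19, 16]
j=5: nums[5]=11 ≤ 16 → i=3, swap nums[3],nums[5] → [14, 13, 10, 11, 17, 20, 15, 21, 6, 19, 16]
j=6: nums[6]=15 ≤ 16 → i=4, swap nums[4],nums[6] → [14, 13, 10, 11, 15, 20, 17, 21, 6, 19, 16]
(after j=6) nums = [14, 13, 10, 11, 15, 20, 17, 21, 6, 19, 16]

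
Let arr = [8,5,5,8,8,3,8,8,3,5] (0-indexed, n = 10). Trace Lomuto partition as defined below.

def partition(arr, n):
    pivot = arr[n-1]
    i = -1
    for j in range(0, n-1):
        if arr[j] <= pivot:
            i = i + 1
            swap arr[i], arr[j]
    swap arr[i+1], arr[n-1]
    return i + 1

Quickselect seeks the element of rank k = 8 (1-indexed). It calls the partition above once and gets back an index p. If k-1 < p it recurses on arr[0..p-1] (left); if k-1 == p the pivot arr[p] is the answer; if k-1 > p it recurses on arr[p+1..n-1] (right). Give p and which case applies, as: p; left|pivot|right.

pivot = arr[9] = 5; i = -1
j=0: arr[0]=8 > 5 → no swap
j=1: arr[1]=5 ≤ 5 → i=0, swap arr[0],arr[1] → [5,8,5,8,8,3,8,8,3,5]
j=2: arr[2]=5 ≤ 5 → i=1, swap arr[1],arr[2] → [5,5,8,8,8,3,8,8,3,5]
j=3: arr[3]=8 > 5 → no swap
j=4: arr[4]=8 > 5 → no swap
j=5: arr[5]=3 ≤ 5 → i=2, swap arr[2],arr[5] → [5,5,3,8,8,8,8,8,3,5]
j=6: arr[6]=8 > 5 → no swap
j=7: arr[7]=8 > 5 → no swap
j=8: arr[8]=3 ≤ 5 → i=3, swap arr[3],arr[8] → [5,5,3,3,8,8,8,8,8,5]
final swap arr[4],arr[9] → [5,5,3,3,5,8,8,8,8,8]; return 4
p = 4; k-1 = 7 > 4 ⇒ right

4; right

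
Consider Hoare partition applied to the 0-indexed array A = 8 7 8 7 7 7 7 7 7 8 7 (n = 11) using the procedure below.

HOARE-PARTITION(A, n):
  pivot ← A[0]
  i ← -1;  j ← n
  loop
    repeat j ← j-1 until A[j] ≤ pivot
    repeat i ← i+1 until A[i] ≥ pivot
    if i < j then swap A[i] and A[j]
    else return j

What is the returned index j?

8

pivot = A[0] = 8; i = -1, j = 11
j→10 (A[10]=7≤8), i→0 (A[0]=8≥8); i<j, swap → 7 7 8 7 7 7 7 7 7 8 8
j→9 (A[9]=8≤8), i→2 (A[2]=8≥8); i<j, swap → 7 7 8 7 7 7 7 7 7 8 8
j→8, i→9; i≥j, return j=8. A = 7 7 8 7 7 7 7 7 7 8 8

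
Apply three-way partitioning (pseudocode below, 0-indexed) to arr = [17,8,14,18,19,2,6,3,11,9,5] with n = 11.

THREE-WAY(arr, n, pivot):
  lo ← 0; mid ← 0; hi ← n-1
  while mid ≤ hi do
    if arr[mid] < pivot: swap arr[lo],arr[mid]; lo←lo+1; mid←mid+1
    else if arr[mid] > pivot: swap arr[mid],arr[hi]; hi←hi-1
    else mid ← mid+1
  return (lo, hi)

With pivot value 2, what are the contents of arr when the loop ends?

pivot = 2; lo=0, mid=0, hi=10
arr[mid]=17>2: swap arr[0],arr[10]; hi=9 → [5,8,14,18,19,2,6,3,11,9,17]
arr[mid]=5>2: swap arr[0],arr[9]; hi=8 → [9,8,14,18,19,2,6,3,11,5,17]
arr[mid]=9>2: swap arr[0],arr[8]; hi=7 → [11,8,14,18,19,2,6,3,9,5,17]
arr[mid]=11>2: swap arr[0],arr[7]; hi=6 → [3,8,14,18,19,2,6,11,9,5,17]
arr[mid]=3>2: swap arr[0],arr[6]; hi=5 → [6,8,14,18,19,2,3,11,9,5,17]
arr[mid]=6>2: swap arr[0],arr[5]; hi=4 → [2,8,14,18,19,6,3,11,9,5,17]
arr[mid]=2=2: mid=1
arr[mid]=8>2: swap arr[1],arr[4]; hi=3 → [2,19,14,18,8,6,3,11,9,5,17]
arr[mid]=19>2: swap arr[1],arr[3]; hi=2 → [2,18,14,19,8,6,3,11,9,5,17]
arr[mid]=18>2: swap arr[1],arr[2]; hi=1 → [2,14,18,19,8,6,3,11,9,5,17]
arr[mid]=14>2: swap arr[1],arr[1]; hi=0 → [2,14,18,19,8,6,3,11,9,5,17]
end: lo=0, hi=0; arr = [2,14,18,19,8,6,3,11,9,5,17]

[2,14,18,19,8,6,3,11,9,5,17]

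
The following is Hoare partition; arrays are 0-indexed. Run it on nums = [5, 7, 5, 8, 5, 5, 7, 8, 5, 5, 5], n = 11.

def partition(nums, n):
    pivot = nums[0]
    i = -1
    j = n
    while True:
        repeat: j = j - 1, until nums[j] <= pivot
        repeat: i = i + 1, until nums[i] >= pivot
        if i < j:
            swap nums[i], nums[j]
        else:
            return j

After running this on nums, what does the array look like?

pivot=5
j stops at 10 (5), i stops at 0 (5); swap ⇒ [5, 7, 5, 8, 5, 5, 7, 8, 5, 5, 5]
j stops at 9 (5), i stops at 1 (7); swap ⇒ [5, 5, 5, 8, 5, 5, 7, 8, 5, 7, 5]
j stops at 8 (5), i stops at 2 (5); swap ⇒ [5, 5, 5, 8, 5, 5, 7, 8, 5, 7, 5]
j stops at 5 (5), i stops at 3 (8); swap ⇒ [5, 5, 5, 5, 5, 8, 7, 8, 5, 7, 5]
j stops at 4, i stops at 4; i≥j ⇒ return 4. nums=[5, 5, 5, 5, 5, 8, 7, 8, 5, 7, 5]

[5, 5, 5, 5, 5, 8, 7, 8, 5, 7, 5]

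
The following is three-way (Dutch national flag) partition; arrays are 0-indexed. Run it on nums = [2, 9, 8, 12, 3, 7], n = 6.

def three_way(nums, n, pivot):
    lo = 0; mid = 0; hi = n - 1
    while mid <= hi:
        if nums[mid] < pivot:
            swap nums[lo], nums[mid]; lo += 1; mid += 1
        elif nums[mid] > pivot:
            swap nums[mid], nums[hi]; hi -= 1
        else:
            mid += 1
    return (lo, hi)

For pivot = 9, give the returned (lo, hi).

pivot = 9; lo=0, mid=0, hi=5
nums[mid]=2<9: swap nums[0],nums[0]; lo=1,mid=1 → [2, 9, 8, 12, 3, 7]
nums[mid]=9=9: mid=2
nums[mid]=8<9: swap nums[1],nums[2]; lo=2,mid=3 → [2, 8, 9, 12, 3, 7]
nums[mid]=12>9: swap nums[3],nums[5]; hi=4 → [2, 8, 9, 7, 3, 12]
nums[mid]=7<9: swap nums[2],nums[3]; lo=3,mid=4 → [2, 8, 7, 9, 3, 12]
nums[mid]=3<9: swap nums[3],nums[4]; lo=4,mid=5 → [2, 8, 7, 3, 9, 12]
end: lo=4, hi=4; nums = [2, 8, 7, 3, 9, 12]

(4, 4)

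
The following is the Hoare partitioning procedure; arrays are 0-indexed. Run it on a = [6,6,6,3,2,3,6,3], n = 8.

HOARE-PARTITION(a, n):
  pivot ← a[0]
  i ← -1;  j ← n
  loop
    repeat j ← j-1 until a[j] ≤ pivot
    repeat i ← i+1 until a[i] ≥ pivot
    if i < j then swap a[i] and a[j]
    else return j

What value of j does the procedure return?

pivot=6
j stops at 7 (3), i stops at 0 (6); swap ⇒ [3,6,6,3,2,3,6,6]
j stops at 6 (6), i stops at 1 (6); swap ⇒ [3,6,6,3,2,3,6,6]
j stops at 5 (3), i stops at 2 (6); swap ⇒ [3,6,3,3,2,6,6,6]
j stops at 4, i stops at 5; i≥j ⇒ return 4. a=[3,6,3,3,2,6,6,6]

4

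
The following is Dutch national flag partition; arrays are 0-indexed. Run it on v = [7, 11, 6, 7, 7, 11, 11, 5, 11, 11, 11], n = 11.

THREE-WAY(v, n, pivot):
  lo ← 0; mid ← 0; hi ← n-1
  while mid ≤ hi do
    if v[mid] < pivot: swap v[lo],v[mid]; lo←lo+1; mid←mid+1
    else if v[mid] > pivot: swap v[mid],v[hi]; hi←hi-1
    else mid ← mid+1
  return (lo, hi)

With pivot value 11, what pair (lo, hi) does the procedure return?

pivot = 11; lo=0, mid=0, hi=10
v[mid]=7<11: swap v[0],v[0]; lo=1,mid=1 → [7, 11, 6, 7, 7, 11, 11, 5, 11, 11, 11]
v[mid]=11=11: mid=2
v[mid]=6<11: swap v[1],v[2]; lo=2,mid=3 → [7, 6, 11, 7, 7, 11, 11, 5, 11, 11, 11]
v[mid]=7<11: swap v[2],v[3]; lo=3,mid=4 → [7, 6, 7, 11, 7, 11, 11, 5, 11, 11, 11]
v[mid]=7<11: swap v[3],v[4]; lo=4,mid=5 → [7, 6, 7, 7, 11, 11, 11, 5, 11, 11, 11]
v[mid]=11=11: mid=6
v[mid]=11=11: mid=7
v[mid]=5<11: swap v[4],v[7]; lo=5,mid=8 → [7, 6, 7, 7, 5, 11, 11, 11, 11, 11, 11]
v[mid]=11=11: mid=9
v[mid]=11=11: mid=10
v[mid]=11=11: mid=11
end: lo=5, hi=10; v = [7, 6, 7, 7, 5, 11, 11, 11, 11, 11, 11]

(5, 10)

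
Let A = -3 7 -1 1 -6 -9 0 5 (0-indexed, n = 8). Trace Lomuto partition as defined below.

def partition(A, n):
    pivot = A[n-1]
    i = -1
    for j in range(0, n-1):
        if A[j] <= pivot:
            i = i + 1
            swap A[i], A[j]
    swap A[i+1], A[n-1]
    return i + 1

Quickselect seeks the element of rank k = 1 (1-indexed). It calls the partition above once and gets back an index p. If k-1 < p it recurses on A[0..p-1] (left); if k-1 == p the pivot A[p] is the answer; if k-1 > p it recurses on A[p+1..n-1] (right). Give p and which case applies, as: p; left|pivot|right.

6; left

pivot = A[7] = 5; i = -1
j=0: A[0]=-3 ≤ 5 → i=0, swap A[0],A[0] (no change) → -3 7 -1 1 -6 -9 0 5
j=1: A[1]=7 > 5 → no swap
j=2: A[2]=-1 ≤ 5 → i=1, swap A[1],A[2] → -3 -1 7 1 -6 -9 0 5
j=3: A[3]=1 ≤ 5 → i=2, swap A[2],A[3] → -3 -1 1 7 -6 -9 0 5
j=4: A[4]=-6 ≤ 5 → i=3, swap A[3],A[4] → -3 -1 1 -6 7 -9 0 5
j=5: A[5]=-9 ≤ 5 → i=4, swap A[4],A[5] → -3 -1 1 -6 -9 7 0 5
j=6: A[6]=0 ≤ 5 → i=5, swap A[5],A[6] → -3 -1 1 -6 -9 0 7 5
final swap A[6],A[7] → -3 -1 1 -6 -9 0 5 7; return 6
p = 6; k-1 = 0 < 6 ⇒ left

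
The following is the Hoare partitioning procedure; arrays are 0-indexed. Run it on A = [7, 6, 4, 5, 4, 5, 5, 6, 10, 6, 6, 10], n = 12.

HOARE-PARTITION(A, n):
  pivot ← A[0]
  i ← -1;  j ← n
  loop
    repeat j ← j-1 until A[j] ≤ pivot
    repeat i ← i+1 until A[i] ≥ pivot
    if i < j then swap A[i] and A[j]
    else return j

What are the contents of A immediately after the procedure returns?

[6, 6, 4, 5, 4, 5, 5, 6, 6, 10, 7, 10]

pivot=7
j stops at 10 (6), i stops at 0 (7); swap ⇒ [6, 6, 4, 5, 4, 5, 5, 6, 10, 6, 7, 10]
j stops at 9 (6), i stops at 8 (10); swap ⇒ [6, 6, 4, 5, 4, 5, 5, 6, 6, 10, 7, 10]
j stops at 8, i stops at 9; i≥j ⇒ return 8. A=[6, 6, 4, 5, 4, 5, 5, 6, 6, 10, 7, 10]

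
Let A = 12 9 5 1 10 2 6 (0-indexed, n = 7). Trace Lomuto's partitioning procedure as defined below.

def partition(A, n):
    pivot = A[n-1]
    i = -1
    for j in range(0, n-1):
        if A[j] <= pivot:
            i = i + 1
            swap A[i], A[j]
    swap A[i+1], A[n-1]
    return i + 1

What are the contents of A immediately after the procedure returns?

pivot = A[6] = 6; i = -1
j=0: A[0]=12 > 6 → no swap
j=1: A[1]=9 > 6 → no swap
j=2: A[2]=5 ≤ 6 → i=0, swap A[0],A[2] → 5 9 12 1 10 2 6
j=3: A[3]=1 ≤ 6 → i=1, swap A[1],A[3] → 5 1 12 9 10 2 6
j=4: A[4]=10 > 6 → no swap
j=5: A[5]=2 ≤ 6 → i=2, swap A[2],A[5] → 5 1 2 9 10 12 6
final swap A[3],A[6] → 5 1 2 6 10 12 9; return 3

5 1 2 6 10 12 9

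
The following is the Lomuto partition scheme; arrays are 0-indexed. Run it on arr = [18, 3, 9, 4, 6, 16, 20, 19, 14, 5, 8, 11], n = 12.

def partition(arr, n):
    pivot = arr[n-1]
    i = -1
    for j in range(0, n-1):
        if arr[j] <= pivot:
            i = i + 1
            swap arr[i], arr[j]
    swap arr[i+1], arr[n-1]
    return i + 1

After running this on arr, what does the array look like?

[3, 9, 4, 6, 5, 8, 11, 19, 14, 18, 16, 20]

pivot = arr[11] = 11; i = -1
j=0: arr[0]=18 > 11 → no swap
j=1: arr[1]=3 ≤ 11 → i=0, swap arr[0],arr[1] → [3, 18, 9, 4, 6, 16, 20, 19, 14, 5, 8, 11]
j=2: arr[2]=9 ≤ 11 → i=1, swap arr[1],arr[2] → [3, 9, 18, 4, 6, 16, 20, 19, 14, 5, 8, 11]
j=3: arr[3]=4 ≤ 11 → i=2, swap arr[2],arr[3] → [3, 9, 4, 18, 6, 16, 20, 19, 14, 5, 8, 11]
j=4: arr[4]=6 ≤ 11 → i=3, swap arr[3],arr[4] → [3, 9, 4, 6, 18, 16, 20, 19, 14, 5, 8, 11]
j=5: arr[5]=16 > 11 → no swap
j=6: arr[6]=20 > 11 → no swap
j=7: arr[7]=19 > 11 → no swap
j=8: arr[8]=14 > 11 → no swap
j=9: arr[9]=5 ≤ 11 → i=4, swap arr[4],arr[9] → [3, 9, 4, 6, 5, 16, 20, 19, 14, 18, 8, 11]
j=10: arr[10]=8 ≤ 11 → i=5, swap arr[5],arr[10] → [3, 9, 4, 6, 5, 8, 20, 19, 14, 18, 16, 11]
final swap arr[6],arr[11] → [3, 9, 4, 6, 5, 8, 11, 19, 14, 18, 16, 20]; return 6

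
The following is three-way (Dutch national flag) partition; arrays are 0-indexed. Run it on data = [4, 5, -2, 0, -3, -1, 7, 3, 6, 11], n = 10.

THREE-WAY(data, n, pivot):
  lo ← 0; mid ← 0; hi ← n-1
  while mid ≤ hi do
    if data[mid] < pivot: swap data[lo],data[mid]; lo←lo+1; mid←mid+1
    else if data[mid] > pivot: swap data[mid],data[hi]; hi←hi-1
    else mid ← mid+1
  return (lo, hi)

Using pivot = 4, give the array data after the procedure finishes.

[3, -2, 0, -3, -1, 4, 7, 6, 11, 5]

lo=0 mid=0 hi=9
4=4: mid=1
5>4: swap(1,9), hi=8 ⇒ [4, 11, -2, 0, -3, -1, 7, 3, 6, 5]
11>4: swap(1,8), hi=7 ⇒ [4, 6, -2, 0, -3, -1, 7, 3, 11, 5]
6>4: swap(1,7), hi=6 ⇒ [4, 3, -2, 0, -3, -1, 7, 6, 11, 5]
3<4: swap(0,1), lo=1 mid=2 ⇒ [3, 4, -2, 0, -3, -1, 7, 6, 11, 5]
-2<4: swap(1,2), lo=2 mid=3 ⇒ [3, -2, 4, 0, -3, -1, 7, 6, 11, 5]
0<4: swap(2,3), lo=3 mid=4 ⇒ [3, -2, 0, 4, -3, -1, 7, 6, 11, 5]
-3<4: swap(3,4), lo=4 mid=5 ⇒ [3, -2, 0, -3, 4, -1, 7, 6, 11, 5]
-1<4: swap(4,5), lo=5 mid=6 ⇒ [3, -2, 0, -3, -1, 4, 7, 6, 11, 5]
7>4: swap(6,6), hi=5 ⇒ [3, -2, 0, -3, -1, 4, 7, 6, 11, 5]
done. lo=5 hi=5; data=[3, -2, 0, -3, -1, 4, 7, 6, 11, 5]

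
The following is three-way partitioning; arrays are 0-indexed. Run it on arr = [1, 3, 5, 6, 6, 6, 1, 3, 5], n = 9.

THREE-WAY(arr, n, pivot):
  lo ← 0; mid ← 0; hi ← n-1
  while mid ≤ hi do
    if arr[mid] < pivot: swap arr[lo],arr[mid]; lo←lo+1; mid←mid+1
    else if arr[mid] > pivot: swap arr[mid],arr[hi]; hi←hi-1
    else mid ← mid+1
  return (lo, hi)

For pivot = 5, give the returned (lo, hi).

lo=0 mid=0 hi=8
1<5: swap(0,0), lo=1 mid=1 ⇒ [1, 3, 5, 6, 6, 6, 1, 3, 5]
3<5: swap(1,1), lo=2 mid=2 ⇒ [1, 3, 5, 6, 6, 6, 1, 3, 5]
5=5: mid=3
6>5: swap(3,8), hi=7 ⇒ [1, 3, 5, 5, 6, 6, 1, 3, 6]
5=5: mid=4
6>5: swap(4,7), hi=6 ⇒ [1, 3, 5, 5, 3, 6, 1, 6, 6]
3<5: swap(2,4), lo=3 mid=5 ⇒ [1, 3, 3, 5, 5, 6, 1, 6, 6]
6>5: swap(5,6), hi=5 ⇒ [1, 3, 3, 5, 5, 1, 6, 6, 6]
1<5: swap(3,5), lo=4 mid=6 ⇒ [1, 3, 3, 1, 5, 5, 6, 6, 6]
done. lo=4 hi=5; arr=[1, 3, 3, 1, 5, 5, 6, 6, 6]

(4, 5)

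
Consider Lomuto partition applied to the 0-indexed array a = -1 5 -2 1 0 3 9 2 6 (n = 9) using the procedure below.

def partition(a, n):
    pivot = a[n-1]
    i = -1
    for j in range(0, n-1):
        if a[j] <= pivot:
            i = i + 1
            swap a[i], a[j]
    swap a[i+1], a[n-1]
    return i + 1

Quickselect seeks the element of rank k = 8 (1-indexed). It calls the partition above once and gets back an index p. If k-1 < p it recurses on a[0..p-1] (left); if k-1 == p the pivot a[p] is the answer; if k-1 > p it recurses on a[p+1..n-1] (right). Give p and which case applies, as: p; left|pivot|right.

7; pivot

pivot=6, i=-1
j=0: -1≤6, i=0, swap(0,0) ⇒ -1 5 -2 1 0 3 9 2 6
j=1: 5≤6, i=1, swap(1,1) ⇒ -1 5 -2 1 0 3 9 2 6
j=2: -2≤6, i=2, swap(2,2) ⇒ -1 5 -2 1 0 3 9 2 6
j=3: 1≤6, i=3, swap(3,3) ⇒ -1 5 -2 1 0 3 9 2 6
j=4: 0≤6, i=4, swap(4,4) ⇒ -1 5 -2 1 0 3 9 2 6
j=5: 3≤6, i=5, swap(5,5) ⇒ -1 5 -2 1 0 3 9 2 6
j=6: 9>6, skip
j=7: 2≤6, i=6, swap(6,7) ⇒ -1 5 -2 1 0 3 2 9 6
swap(7,8) ⇒ -1 5 -2 1 0 3 2 6 9; return 7
p = 7; k-1 = 7 == 7 ⇒ pivot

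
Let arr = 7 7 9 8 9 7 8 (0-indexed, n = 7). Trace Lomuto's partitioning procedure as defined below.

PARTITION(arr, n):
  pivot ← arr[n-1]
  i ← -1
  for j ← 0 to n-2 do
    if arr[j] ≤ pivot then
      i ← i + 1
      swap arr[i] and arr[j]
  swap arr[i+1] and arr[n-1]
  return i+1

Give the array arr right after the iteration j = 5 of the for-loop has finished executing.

pivot = arr[6] = 8; i = -1
j=0: arr[0]=7 ≤ 8 → i=0, swap arr[0],arr[0] (no change) → 7 7 9 8 9 7 8
j=1: arr[1]=7 ≤ 8 → i=1, swap arr[1],arr[1] (no change) → 7 7 9 8 9 7 8
j=2: arr[2]=9 > 8 → no swap
j=3: arr[3]=8 ≤ 8 → i=2, swap arr[2],arr[3] → 7 7 8 9 9 7 8
j=4: arr[4]=9 > 8 → no swap
j=5: arr[5]=7 ≤ 8 → i=3, swap arr[3],arr[5] → 7 7 8 7 9 9 8
(after j=5) arr = 7 7 8 7 9 9 8

7 7 8 7 9 9 8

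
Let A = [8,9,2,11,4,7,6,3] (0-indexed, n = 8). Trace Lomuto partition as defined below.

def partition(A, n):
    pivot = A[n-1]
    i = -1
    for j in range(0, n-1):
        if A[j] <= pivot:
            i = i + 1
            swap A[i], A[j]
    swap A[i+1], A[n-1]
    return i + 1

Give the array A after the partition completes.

pivot=3, i=-1
j=0: 8>3, skip
j=1: 9>3, skip
j=2: 2≤3, i=0, swap(0,2) ⇒ [2,9,8,11,4,7,6,3]
j=3: 11>3, skip
j=4: 4>3, skip
j=5: 7>3, skip
j=6: 6>3, skip
swap(1,7) ⇒ [2,3,8,11,4,7,6,9]; return 1

[2,3,8,11,4,7,6,9]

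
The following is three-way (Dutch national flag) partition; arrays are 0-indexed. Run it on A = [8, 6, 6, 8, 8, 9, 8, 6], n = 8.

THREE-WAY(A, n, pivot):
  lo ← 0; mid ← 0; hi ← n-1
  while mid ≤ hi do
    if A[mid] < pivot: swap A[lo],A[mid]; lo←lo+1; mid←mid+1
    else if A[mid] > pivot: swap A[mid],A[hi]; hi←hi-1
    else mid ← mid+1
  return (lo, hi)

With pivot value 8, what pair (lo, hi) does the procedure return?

pivot = 8; lo=0, mid=0, hi=7
A[mid]=8=8: mid=1
A[mid]=6<8: swap A[0],A[1]; lo=1,mid=2 → [6, 8, 6, 8, 8, 9, 8, 6]
A[mid]=6<8: swap A[1],A[2]; lo=2,mid=3 → [6, 6, 8, 8, 8, 9, 8, 6]
A[mid]=8=8: mid=4
A[mid]=8=8: mid=5
A[mid]=9>8: swap A[5],A[7]; hi=6 → [6, 6, 8, 8, 8, 6, 8, 9]
A[mid]=6<8: swap A[2],A[5]; lo=3,mid=6 → [6, 6, 6, 8, 8, 8, 8, 9]
A[mid]=8=8: mid=7
end: lo=3, hi=6; A = [6, 6, 6, 8, 8, 8, 8, 9]

(3, 6)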